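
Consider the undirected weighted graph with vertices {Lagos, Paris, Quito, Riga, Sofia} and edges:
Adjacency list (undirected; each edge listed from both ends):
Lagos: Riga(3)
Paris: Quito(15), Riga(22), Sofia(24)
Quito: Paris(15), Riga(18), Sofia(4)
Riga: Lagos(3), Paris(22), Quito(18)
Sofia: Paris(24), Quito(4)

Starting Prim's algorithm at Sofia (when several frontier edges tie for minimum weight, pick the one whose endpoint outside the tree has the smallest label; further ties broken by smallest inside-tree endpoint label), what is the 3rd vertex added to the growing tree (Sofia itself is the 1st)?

Grow the tree from Sofia using Prim:
Step 1: cheapest edge leaving the tree is Quito—Sofia (4); add Quito.
Step 2: cheapest edge leaving the tree is Paris—Quito (15); add Paris.
Step 3: cheapest edge leaving the tree is Quito—Riga (18); add Riga.
Step 4: cheapest edge leaving the tree is Lagos—Riga (3); add Lagos.
Vertex order: Sofia, Quito, Paris, Riga, Lagos. The 3rd vertex is Paris.

Paris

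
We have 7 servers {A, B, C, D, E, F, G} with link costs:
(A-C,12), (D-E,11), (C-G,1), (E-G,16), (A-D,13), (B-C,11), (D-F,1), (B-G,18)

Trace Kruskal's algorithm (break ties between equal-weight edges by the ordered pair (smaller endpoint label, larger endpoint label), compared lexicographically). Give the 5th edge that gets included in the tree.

A-C

Sort edges by weight, then run Kruskal:
C-G (1): add — endpoints in different components.
D-F (1): add — endpoints in different components.
B-C (11): add — endpoints in different components.
D-E (11): add — endpoints in different components.
A-C (12): add — endpoints in different components.
A-D (13): add — endpoints in different components.
The 5th edge added is A-C.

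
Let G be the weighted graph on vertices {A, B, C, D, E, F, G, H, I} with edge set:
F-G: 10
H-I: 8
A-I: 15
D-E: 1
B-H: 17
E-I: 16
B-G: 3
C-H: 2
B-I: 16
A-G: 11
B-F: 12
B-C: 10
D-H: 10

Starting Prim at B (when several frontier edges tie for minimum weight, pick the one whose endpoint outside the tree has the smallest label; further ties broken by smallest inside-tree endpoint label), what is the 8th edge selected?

A-G

Grow the tree from B using Prim:
Step 1: cheapest edge leaving the tree is B-G (3); add G.
Step 2: cheapest edge leaving the tree is B-C (10); add C.
Step 3: cheapest edge leaving the tree is C-H (2); add H.
Step 4: cheapest edge leaving the tree is H-I (8); add I.
Step 5: cheapest edge leaving the tree is D-H (10); add D.
Step 6: cheapest edge leaving the tree is D-E (1); add E.
Step 7: cheapest edge leaving the tree is F-G (10); add F.
Step 8: cheapest edge leaving the tree is A-G (11); add A.
The 8th edge added is A-G.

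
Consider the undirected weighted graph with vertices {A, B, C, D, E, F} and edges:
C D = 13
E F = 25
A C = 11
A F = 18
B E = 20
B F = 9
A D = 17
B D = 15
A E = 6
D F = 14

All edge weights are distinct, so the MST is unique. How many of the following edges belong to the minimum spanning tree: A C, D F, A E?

3

Sort edges by weight, then run Kruskal:
A E (6): add. Components now {A,E} {B} {C} {D} {F}
B F (9): add. Components now {A,E} {B,F} {C} {D}
A C (11): add. Components now {A,C,E} {B,F} {D}
C D (13): add. Components now {A,C,D,E} {B,F}
D F (14): add. Components now {A,B,C,D,E,F}
MST edge set: {A E, B F, A C, C D, D F}.
Of the listed edges, {A C, D F, A E} are in the MST → 3.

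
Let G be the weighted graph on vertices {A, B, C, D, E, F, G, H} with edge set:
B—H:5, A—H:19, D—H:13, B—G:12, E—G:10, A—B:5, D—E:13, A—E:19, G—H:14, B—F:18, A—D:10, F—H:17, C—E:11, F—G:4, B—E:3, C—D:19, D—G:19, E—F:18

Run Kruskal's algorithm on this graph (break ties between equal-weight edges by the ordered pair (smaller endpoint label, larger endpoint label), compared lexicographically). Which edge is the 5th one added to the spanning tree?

A-D

Sort edges by weight, then run Kruskal:
B—E (3): add — endpoints in different components.
F—G (4): add — endpoints in different components.
A—B (5): add — endpoints in different components.
B—H (5): add — endpoints in different components.
A—D (10): add — endpoints in different components.
E—G (10): add — endpoints in different components.
C—E (11): add — endpoints in different components.
The 5th edge added is A—D.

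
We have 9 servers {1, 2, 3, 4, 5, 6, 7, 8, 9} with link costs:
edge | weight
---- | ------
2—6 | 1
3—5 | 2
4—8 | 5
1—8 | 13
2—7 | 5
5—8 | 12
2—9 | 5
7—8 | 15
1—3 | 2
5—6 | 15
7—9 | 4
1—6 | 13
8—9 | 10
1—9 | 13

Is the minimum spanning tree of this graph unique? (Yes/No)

Kruskal's algorithm — process edges by increasing weight (ties by edge label):
2—6 (1): add — endpoints in different components.
1—3 (2): add — endpoints in different components.
3—5 (2): add — endpoints in different components.
7—9 (4): add — endpoints in different components.
2—7 (5): add — endpoints in different components.
2—9 (5): skip — 2 and 9 already connected.
4—8 (5): add — endpoints in different components.
8—9 (10): add — endpoints in different components.
5—8 (12): add — endpoints in different components.
Non-tree edge 2—9 has weight 5, equal to the heaviest edge on its tree cycle — swapping gives another MST of the same weight. Not unique.

No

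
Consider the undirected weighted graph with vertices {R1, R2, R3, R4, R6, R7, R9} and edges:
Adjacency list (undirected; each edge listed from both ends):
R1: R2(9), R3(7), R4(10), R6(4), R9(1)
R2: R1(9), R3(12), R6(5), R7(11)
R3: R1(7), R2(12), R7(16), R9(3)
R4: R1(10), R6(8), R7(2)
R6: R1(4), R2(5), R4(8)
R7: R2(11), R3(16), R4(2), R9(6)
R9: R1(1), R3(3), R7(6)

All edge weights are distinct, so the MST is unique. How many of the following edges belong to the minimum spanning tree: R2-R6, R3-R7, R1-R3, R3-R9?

2

Sort edges by weight, then run Kruskal:
R1-R9 (1): add. Components now {R6} {R3} {R1,R9} {R4} {R7} {R2}
R4-R7 (2): add. Components now {R6} {R3} {R1,R9} {R4,R7} {R2}
R3-R9 (3): add. Components now {R6} {R1,R3,R9} {R4,R7} {R2}
R1-R6 (4): add. Components now {R1,R3,R6,R9} {R4,R7} {R2}
R2-R6 (5): add. Components now {R1,R2,R3,R6,R9} {R4,R7}
R7-R9 (6): add. Components now {R1,R2,R3,R4,R6,R7,R9}
MST edge set: {R1-R9, R4-R7, R3-R9, R1-R6, R2-R6, R7-R9}.
Of the listed edges, {R2-R6, R3-R9} are in the MST → 2.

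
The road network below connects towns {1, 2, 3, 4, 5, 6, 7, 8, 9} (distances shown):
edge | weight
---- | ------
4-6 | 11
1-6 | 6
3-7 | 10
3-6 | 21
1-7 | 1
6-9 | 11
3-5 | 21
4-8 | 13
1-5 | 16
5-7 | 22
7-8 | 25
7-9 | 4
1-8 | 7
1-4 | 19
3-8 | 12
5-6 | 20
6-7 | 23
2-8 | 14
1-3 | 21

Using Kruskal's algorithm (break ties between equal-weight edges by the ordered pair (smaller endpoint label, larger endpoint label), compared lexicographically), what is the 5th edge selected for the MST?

3-7

Kruskal: consider edges lightest-first.
1-7 (1): add — endpoints in different components.
7-9 (4): add — endpoints in different components.
1-6 (6): add — endpoints in different components.
1-8 (7): add — endpoints in different components.
3-7 (10): add — endpoints in different components.
4-6 (11): add — endpoints in different components.
6-9 (11): skip — 6 and 9 already connected.
3-8 (12): skip — 3 and 8 already connected.
4-8 (13): skip — 4 and 8 already connected.
2-8 (14): add — endpoints in different components.
1-5 (16): add — endpoints in different components.
The 5th edge added is 3-7.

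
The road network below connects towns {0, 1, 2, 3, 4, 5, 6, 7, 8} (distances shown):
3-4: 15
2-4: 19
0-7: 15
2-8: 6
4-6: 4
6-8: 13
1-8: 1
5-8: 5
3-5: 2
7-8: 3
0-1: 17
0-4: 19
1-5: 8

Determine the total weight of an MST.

49

Kruskal: consider edges lightest-first.
1-8 (1): add — endpoints in different components.
3-5 (2): add — endpoints in different components.
7-8 (3): add — endpoints in different components.
4-6 (4): add — endpoints in different components.
5-8 (5): add — endpoints in different components.
2-8 (6): add — endpoints in different components.
1-5 (8): skip — 1 and 5 already connected.
6-8 (13): add — endpoints in different components.
0-7 (15): add — endpoints in different components.
MST edges: 1-8, 3-5, 7-8, 4-6, 5-8, 2-8, 6-8, 0-7; total weight 1+2+3+4+5+6+13+15 = 49.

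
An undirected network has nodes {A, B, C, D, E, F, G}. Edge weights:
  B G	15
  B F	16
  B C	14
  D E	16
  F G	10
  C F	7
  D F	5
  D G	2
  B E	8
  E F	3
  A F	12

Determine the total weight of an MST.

Prim, starting at E.
Step 1: cheapest edge leaving the tree is E F (3); add F.
Step 2: cheapest edge leaving the tree is D F (5); add D.
Step 3: cheapest edge leaving the tree is D G (2); add G.
Step 4: cheapest edge leaving the tree is C F (7); add C.
Step 5: cheapest edge leaving the tree is B E (8); add B.
Step 6: cheapest edge leaving the tree is A F (12); add A.
MST edges: E F, D F, D G, C F, B E, A F; total weight 3+5+2+7+8+12 = 37.

37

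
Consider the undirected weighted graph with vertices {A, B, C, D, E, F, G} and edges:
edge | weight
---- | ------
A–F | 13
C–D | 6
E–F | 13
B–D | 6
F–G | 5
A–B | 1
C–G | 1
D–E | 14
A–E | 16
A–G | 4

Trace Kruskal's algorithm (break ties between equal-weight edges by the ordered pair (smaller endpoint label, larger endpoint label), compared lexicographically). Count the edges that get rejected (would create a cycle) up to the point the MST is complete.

Kruskal: consider edges lightest-first.
A–B (1): add. Components now {A,B} {C} {D} {E} {F} {G}
C–G (1): add. Components now {A,B} {C,G} {D} {E} {F}
A–G (4): add. Components now {A,B,C,G} {D} {E} {F}
F–G (5): add. Components now {A,B,C,F,G} {D} {E}
B–D (6): add. Components now {A,B,C,D,F,G} {E}
C–D (6): skip — C and D already connected.
A–F (13): skip — A and F already connected.
E–F (13): add. Components now {A,B,C,D,E,F,G}
Edges rejected before the tree was complete: 2.

2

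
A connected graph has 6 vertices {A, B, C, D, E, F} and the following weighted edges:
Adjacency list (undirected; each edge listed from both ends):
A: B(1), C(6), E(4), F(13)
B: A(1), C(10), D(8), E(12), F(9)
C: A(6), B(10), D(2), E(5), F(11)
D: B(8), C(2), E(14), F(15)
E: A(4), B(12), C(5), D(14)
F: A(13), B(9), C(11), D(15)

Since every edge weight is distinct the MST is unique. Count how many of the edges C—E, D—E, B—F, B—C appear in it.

2

Sort edges by weight, then run Kruskal:
A—B (1): add — endpoints in different components.
C—D (2): add — endpoints in different components.
A—E (4): add — endpoints in different components.
C—E (5): add — endpoints in different components.
A—C (6): skip — A and C already connected.
B—D (8): skip — B and D already connected.
B—F (9): add — endpoints in different components.
MST edge set: {A—B, C—D, A—E, C—E, B—F}.
Of the listed edges, {C—E, B—F} are in the MST → 2.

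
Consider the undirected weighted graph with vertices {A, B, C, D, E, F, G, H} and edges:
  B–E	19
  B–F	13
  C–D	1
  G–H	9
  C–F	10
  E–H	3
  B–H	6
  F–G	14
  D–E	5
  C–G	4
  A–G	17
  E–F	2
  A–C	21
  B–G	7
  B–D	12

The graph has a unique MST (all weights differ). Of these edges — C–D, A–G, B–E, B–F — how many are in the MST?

Sort edges by weight, then run Kruskal:
C–D (1): add — endpoints in different components.
E–F (2): add — endpoints in different components.
E–H (3): add — endpoints in different components.
C–G (4): add — endpoints in different components.
D–E (5): add — endpoints in different components.
B–H (6): add — endpoints in different components.
B–G (7): skip — B and G already connected.
G–H (9): skip — G and H already connected.
C–F (10): skip — C and F already connected.
B–D (12): skip — B and D already connected.
B–F (13): skip — B and F already connected.
F–G (14): skip — F and G already connected.
A–G (17): add — endpoints in different components.
MST edge set: {C–D, E–F, E–H, C–G, D–E, B–H, A–G}.
Of the listed edges, {C–D, A–G} are in the MST → 2.

2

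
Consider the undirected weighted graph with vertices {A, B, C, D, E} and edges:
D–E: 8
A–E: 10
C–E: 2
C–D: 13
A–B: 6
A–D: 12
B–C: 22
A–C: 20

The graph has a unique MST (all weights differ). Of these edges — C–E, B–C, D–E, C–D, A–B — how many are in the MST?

Kruskal: consider edges lightest-first.
C–E (2): add — endpoints in different components.
A–B (6): add — endpoints in different components.
D–E (8): add — endpoints in different components.
A–E (10): add — endpoints in different components.
MST edge set: {C–E, A–B, D–E, A–E}.
Of the listed edges, {C–E, D–E, A–B} are in the MST → 3.

3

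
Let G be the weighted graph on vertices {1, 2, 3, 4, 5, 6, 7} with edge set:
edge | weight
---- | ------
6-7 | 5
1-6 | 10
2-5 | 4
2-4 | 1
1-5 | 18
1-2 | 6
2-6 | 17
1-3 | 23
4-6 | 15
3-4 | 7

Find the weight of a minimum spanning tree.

Kruskal: consider edges lightest-first.
2-4 (1): add — endpoints in different components.
2-5 (4): add — endpoints in different components.
6-7 (5): add — endpoints in different components.
1-2 (6): add — endpoints in different components.
3-4 (7): add — endpoints in different components.
1-6 (10): add — endpoints in different components.
MST edges: 2-4, 2-5, 6-7, 1-2, 3-4, 1-6; total weight 1+4+5+6+7+10 = 33.

33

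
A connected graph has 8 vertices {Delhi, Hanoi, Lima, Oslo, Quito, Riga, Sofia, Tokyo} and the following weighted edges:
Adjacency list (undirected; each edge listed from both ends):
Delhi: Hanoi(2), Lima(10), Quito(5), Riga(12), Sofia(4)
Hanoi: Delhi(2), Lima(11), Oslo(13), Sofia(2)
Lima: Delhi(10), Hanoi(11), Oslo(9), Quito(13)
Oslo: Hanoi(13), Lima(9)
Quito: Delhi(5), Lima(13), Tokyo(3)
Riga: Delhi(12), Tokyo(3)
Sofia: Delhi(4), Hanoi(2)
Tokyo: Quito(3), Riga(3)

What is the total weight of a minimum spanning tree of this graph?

34

Prim's algorithm from Quito:
Step 1: cheapest edge leaving the tree is Quito–Tokyo (3); add Tokyo.
Step 2: cheapest edge leaving the tree is Riga–Tokyo (3); add Riga.
Step 3: cheapest edge leaving the tree is Delhi–Quito (5); add Delhi.
Step 4: cheapest edge leaving the tree is Delhi–Hanoi (2); add Hanoi.
Step 5: cheapest edge leaving the tree is Hanoi–Sofia (2); add Sofia.
Step 6: cheapest edge leaving the tree is Delhi–Lima (10); add Lima.
Step 7: cheapest edge leaving the tree is Lima–Oslo (9); add Oslo.
MST edges: Quito–Tokyo, Riga–Tokyo, Delhi–Quito, Delhi–Hanoi, Hanoi–Sofia, Delhi–Lima, Lima–Oslo; total weight 3+3+5+2+2+10+9 = 34.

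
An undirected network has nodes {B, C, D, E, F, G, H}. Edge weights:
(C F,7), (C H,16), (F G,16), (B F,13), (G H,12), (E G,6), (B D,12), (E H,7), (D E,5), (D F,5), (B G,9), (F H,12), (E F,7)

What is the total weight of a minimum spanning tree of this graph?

39

Prim's algorithm from E:
Step 1: cheapest edge leaving the tree is D E (5); add D.
Step 2: cheapest edge leaving the tree is D F (5); add F.
Step 3: cheapest edge leaving the tree is E G (6); add G.
Step 4: cheapest edge leaving the tree is C F (7); add C.
Step 5: cheapest edge leaving the tree is E H (7); add H.
Step 6: cheapest edge leaving the tree is B G (9); add B.
MST edges: D E, D F, E G, C F, E H, B G; total weight 5+5+6+7+7+9 = 39.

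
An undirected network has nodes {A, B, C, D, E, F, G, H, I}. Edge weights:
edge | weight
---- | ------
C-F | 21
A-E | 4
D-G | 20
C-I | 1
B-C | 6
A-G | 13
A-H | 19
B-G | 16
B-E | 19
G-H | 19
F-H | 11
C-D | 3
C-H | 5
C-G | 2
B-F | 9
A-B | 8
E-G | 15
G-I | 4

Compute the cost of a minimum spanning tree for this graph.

38

Kruskal: consider edges lightest-first.
C-I (1): add — endpoints in different components.
C-G (2): add — endpoints in different components.
C-D (3): add — endpoints in different components.
A-E (4): add — endpoints in different components.
G-I (4): skip — G and I already connected.
C-H (5): add — endpoints in different components.
B-C (6): add — endpoints in different components.
A-B (8): add — endpoints in different components.
B-F (9): add — endpoints in different components.
MST edges: C-I, C-G, C-D, A-E, C-H, B-C, A-B, B-F; total weight 1+2+3+4+5+6+8+9 = 38.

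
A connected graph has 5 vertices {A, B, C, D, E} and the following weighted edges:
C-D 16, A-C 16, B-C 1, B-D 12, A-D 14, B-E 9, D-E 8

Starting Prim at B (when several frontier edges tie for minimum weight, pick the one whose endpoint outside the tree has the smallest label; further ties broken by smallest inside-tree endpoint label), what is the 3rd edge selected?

D-E

Prim, starting at B.
Step 1: cheapest edge leaving the tree is B-C (1); add C.
Step 2: cheapest edge leaving the tree is B-E (9); add E.
Step 3: cheapest edge leaving the tree is D-E (8); add D.
Step 4: cheapest edge leaving the tree is A-D (14); add A.
The 3rd edge added is D-E.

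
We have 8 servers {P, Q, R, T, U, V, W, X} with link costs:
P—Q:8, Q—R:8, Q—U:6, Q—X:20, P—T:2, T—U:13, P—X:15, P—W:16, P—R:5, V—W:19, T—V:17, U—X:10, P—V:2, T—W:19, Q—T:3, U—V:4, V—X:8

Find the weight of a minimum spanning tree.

Prim, starting at R.
Step 1: cheapest edge leaving the tree is P—R (5); add P.
Step 2: cheapest edge leaving the tree is P—T (2); add T.
Step 3: cheapest edge leaving the tree is P—V (2); add V.
Step 4: cheapest edge leaving the tree is Q—T (3); add Q.
Step 5: cheapest edge leaving the tree is U—V (4); add U.
Step 6: cheapest edge leaving the tree is V—X (8); add X.
Step 7: cheapest edge leaving the tree is P—W (16); add W.
MST edges: P—R, P—T, P—V, Q—T, U—V, V—X, P—W; total weight 5+2+2+3+4+8+16 = 40.

40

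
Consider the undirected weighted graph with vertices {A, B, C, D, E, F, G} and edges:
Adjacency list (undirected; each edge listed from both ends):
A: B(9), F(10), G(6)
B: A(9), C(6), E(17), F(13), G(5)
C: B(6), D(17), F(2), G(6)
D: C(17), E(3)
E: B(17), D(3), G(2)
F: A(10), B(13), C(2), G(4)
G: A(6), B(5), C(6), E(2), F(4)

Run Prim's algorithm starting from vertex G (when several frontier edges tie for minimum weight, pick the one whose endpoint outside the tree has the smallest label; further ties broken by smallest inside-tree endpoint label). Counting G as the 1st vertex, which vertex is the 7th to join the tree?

Prim, starting at G.
Step 1: frontier [E-G 2, F-G 4, B-G 5, A-G 6, C-G 6] → take E-G (2); add E.
Step 2: frontier [D-E 3, B-E 17, F-G 4, B-G 5, A-G 6, C-G 6] → take D-E (3); add D.
Step 3: frontier [C-D 17, B-E 17, F-G 4, B-G 5, A-G 6, C-G 6] → take F-G (4); add F.
Step 4: frontier [C-D 17, B-E 17, C-F 2, A-F 10, B-F 13, B-G 5, A-G 6, C-G 6] → take C-F (2); add C.
Step 5: frontier [B-C 6, B-E 17, A-F 10, B-F 13, B-G 5, A-G 6] → take B-G (5); add B.
Step 6: frontier [A-B 9, A-F 10, A-G 6] → take A-G (6); add A.
Vertex order: G, E, D, F, C, B, A. The 7th vertex is A.

A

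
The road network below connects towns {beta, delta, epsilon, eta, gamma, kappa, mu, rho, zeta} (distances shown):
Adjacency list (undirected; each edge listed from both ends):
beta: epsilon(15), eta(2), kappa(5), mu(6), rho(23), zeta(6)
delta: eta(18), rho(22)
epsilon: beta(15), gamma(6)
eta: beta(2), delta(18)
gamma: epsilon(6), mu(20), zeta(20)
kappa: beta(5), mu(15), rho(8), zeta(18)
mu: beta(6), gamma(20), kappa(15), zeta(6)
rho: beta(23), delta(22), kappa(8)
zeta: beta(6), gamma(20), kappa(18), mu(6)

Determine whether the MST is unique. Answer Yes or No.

No

Kruskal: consider edges lightest-first.
beta—eta (2): add — endpoints in different components.
beta—kappa (5): add — endpoints in different components.
beta—mu (6): add — endpoints in different components.
beta—zeta (6): add — endpoints in different components.
epsilon—gamma (6): add — endpoints in different components.
mu—zeta (6): skip — zeta and mu already connected.
kappa—rho (8): add — endpoints in different components.
beta—epsilon (15): add — endpoints in different components.
kappa—mu (15): skip — kappa and mu already connected.
delta—eta (18): add — endpoints in different components.
Non-tree edge mu—zeta has weight 6, equal to the heaviest edge on its tree cycle — swapping gives another MST of the same weight. Not unique.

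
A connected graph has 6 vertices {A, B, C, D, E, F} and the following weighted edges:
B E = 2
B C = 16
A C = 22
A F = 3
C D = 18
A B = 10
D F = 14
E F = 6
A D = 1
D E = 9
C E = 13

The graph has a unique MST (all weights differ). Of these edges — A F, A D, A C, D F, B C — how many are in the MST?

Sort edges by weight, then run Kruskal:
A D (1): add. Components now {A,D} {B} {C} {E} {F}
B E (2): add. Components now {A,D} {B,E} {C} {F}
A F (3): add. Components now {A,D,F} {B,E} {C}
E F (6): add. Components now {A,B,D,E,F} {C}
D E (9): skip — D and E already connected.
A B (10): skip — A and B already connected.
C E (13): add. Components now {A,B,C,D,E,F}
MST edge set: {A D, B E, A F, E F, C E}.
Of the listed edges, {A F, A D} are in the MST → 2.

2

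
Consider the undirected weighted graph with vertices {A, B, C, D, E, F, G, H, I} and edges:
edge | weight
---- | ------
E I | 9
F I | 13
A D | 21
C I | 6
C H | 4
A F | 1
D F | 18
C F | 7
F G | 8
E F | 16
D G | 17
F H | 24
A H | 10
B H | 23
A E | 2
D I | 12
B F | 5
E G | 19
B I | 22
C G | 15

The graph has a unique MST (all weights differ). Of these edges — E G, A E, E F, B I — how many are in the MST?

Kruskal's algorithm — process edges by increasing weight (ties by edge label):
A F (1): add — endpoints in different components.
A E (2): add — endpoints in different components.
C H (4): add — endpoints in different components.
B F (5): add — endpoints in different components.
C I (6): add — endpoints in different components.
C F (7): add — endpoints in different components.
F G (8): add — endpoints in different components.
E I (9): skip — E and I already connected.
A H (10): skip — A and H already connected.
D I (12): add — endpoints in different components.
MST edge set: {A F, A E, C H, B F, C I, C F, F G, D I}.
Of the listed edges, {A E} are in the MST → 1.

1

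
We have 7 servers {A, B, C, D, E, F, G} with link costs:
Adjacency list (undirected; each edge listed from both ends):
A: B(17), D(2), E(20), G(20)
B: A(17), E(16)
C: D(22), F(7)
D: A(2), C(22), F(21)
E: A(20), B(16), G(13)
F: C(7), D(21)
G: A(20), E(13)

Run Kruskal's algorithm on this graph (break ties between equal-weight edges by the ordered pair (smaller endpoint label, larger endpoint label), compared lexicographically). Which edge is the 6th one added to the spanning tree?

D-F

Kruskal: consider edges lightest-first.
A—D (2): add — endpoints in different components.
C—F (7): add — endpoints in different components.
E—G (13): add — endpoints in different components.
B—E (16): add — endpoints in different components.
A—B (17): add — endpoints in different components.
A—E (20): skip — A and E already connected.
A—G (20): skip — A and G already connected.
D—F (21): add — endpoints in different components.
The 6th edge added is D—F.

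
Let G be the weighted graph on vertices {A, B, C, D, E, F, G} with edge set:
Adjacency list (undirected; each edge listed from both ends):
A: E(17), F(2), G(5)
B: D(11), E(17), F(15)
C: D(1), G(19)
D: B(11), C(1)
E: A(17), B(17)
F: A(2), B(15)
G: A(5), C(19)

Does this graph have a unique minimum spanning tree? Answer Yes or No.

Sort edges by weight, then run Kruskal:
C—D (1): add. Components now {A} {B} {C,D} {E} {F} {G}
A—F (2): add. Components now {A,F} {B} {C,D} {E} {G}
A—G (5): add. Components now {A,F,G} {B} {C,D} {E}
B—D (11): add. Components now {A,F,G} {B,C,D} {E}
B—F (15): add. Components now {A,B,C,D,F,G} {E}
A—E (17): add. Components now {A,B,C,D,E,F,G}
Non-tree edge B—E has weight 17, equal to the heaviest edge on its tree cycle — swapping gives another MST of the same weight. Not unique.

No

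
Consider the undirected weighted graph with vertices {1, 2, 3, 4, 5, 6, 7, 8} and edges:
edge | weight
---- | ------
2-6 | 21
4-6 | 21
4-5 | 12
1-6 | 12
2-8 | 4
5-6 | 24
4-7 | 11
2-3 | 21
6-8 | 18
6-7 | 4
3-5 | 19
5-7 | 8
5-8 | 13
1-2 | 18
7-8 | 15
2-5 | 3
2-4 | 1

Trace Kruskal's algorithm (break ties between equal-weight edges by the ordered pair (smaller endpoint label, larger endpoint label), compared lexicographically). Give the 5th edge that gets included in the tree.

5-7

Kruskal: consider edges lightest-first.
2-4 (1): add — endpoints in different components.
2-5 (3): add — endpoints in different components.
2-8 (4): add — endpoints in different components.
6-7 (4): add — endpoints in different components.
5-7 (8): add — endpoints in different components.
4-7 (11): skip — 4 and 7 already connected.
1-6 (12): add — endpoints in different components.
4-5 (12): skip — 4 and 5 already connected.
5-8 (13): skip — 5 and 8 already connected.
7-8 (15): skip — 7 and 8 already connected.
1-2 (18): skip — 1 and 2 already connected.
6-8 (18): skip — 6 and 8 already connected.
3-5 (19): add — endpoints in different components.
The 5th edge added is 5-7.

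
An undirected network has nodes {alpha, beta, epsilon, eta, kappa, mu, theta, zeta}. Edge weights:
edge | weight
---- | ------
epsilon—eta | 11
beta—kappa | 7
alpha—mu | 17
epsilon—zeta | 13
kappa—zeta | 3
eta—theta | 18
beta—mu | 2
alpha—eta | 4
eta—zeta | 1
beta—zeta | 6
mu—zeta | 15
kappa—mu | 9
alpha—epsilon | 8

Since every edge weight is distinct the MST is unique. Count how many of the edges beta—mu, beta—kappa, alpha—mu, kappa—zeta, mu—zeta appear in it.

2

Kruskal's algorithm — process edges by increasing weight (ties by edge label):
eta—zeta (1): add — endpoints in different components.
beta—mu (2): add — endpoints in different components.
kappa—zeta (3): add — endpoints in different components.
alpha—eta (4): add — endpoints in different components.
beta—zeta (6): add — endpoints in different components.
beta—kappa (7): skip — kappa and beta already connected.
alpha—epsilon (8): add — endpoints in different components.
kappa—mu (9): skip — mu and kappa already connected.
epsilon—eta (11): skip — epsilon and eta already connected.
epsilon—zeta (13): skip — zeta and epsilon already connected.
mu—zeta (15): skip — mu and zeta already connected.
alpha—mu (17): skip — mu and alpha already connected.
eta—theta (18): add — endpoints in different components.
MST edge set: {eta—zeta, beta—mu, kappa—zeta, alpha—eta, beta—zeta, alpha—epsilon, eta—theta}.
Of the listed edges, {beta—mu, kappa—zeta} are in the MST → 2.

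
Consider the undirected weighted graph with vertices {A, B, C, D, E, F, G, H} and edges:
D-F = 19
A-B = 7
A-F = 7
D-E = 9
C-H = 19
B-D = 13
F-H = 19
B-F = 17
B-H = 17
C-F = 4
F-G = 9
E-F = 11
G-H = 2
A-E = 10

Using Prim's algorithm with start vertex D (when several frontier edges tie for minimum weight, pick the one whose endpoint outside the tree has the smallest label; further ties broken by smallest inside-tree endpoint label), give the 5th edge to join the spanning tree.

C-F

Grow the tree from D using Prim:
Step 1: cheapest edge leaving the tree is D-E (9); add E.
Step 2: cheapest edge leaving the tree is A-E (10); add A.
Step 3: cheapest edge leaving the tree is A-B (7); add B.
Step 4: cheapest edge leaving the tree is A-F (7); add F.
Step 5: cheapest edge leaving the tree is C-F (4); add C.
Step 6: cheapest edge leaving the tree is F-G (9); add G.
Step 7: cheapest edge leaving the tree is G-H (2); add H.
The 5th edge added is C-F.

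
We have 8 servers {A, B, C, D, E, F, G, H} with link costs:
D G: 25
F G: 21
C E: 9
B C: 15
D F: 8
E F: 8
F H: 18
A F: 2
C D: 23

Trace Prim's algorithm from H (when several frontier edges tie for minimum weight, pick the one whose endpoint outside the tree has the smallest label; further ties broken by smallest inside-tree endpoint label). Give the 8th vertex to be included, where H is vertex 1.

Prim's algorithm from H:
Step 1: cheapest edge leaving the tree is F H (18); add F.
Step 2: cheapest edge leaving the tree is A F (2); add A.
Step 3: cheapest edge leaving the tree is D F (8); add D.
Step 4: cheapest edge leaving the tree is E F (8); add E.
Step 5: cheapest edge leaving the tree is C E (9); add C.
Step 6: cheapest edge leaving the tree is B C (15); add B.
Step 7: cheapest edge leaving the tree is F G (21); add G.
Vertex order: H, F, A, D, E, C, B, G. The 8th vertex is G.

G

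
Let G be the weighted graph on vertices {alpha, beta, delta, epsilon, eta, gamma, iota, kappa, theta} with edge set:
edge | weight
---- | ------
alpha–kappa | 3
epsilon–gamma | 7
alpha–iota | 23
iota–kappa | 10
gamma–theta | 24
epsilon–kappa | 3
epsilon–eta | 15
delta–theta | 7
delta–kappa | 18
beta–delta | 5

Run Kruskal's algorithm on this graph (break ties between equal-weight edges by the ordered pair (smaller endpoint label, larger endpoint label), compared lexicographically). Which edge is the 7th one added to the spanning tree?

epsilon-eta

Kruskal's algorithm — process edges by increasing weight (ties by edge label):
alpha–kappa (3): add — endpoints in different components.
epsilon–kappa (3): add — endpoints in different components.
beta–delta (5): add — endpoints in different components.
delta–theta (7): add — endpoints in different components.
epsilon–gamma (7): add — endpoints in different components.
iota–kappa (10): add — endpoints in different components.
epsilon–eta (15): add — endpoints in different components.
delta–kappa (18): add — endpoints in different components.
The 7th edge added is epsilon–eta.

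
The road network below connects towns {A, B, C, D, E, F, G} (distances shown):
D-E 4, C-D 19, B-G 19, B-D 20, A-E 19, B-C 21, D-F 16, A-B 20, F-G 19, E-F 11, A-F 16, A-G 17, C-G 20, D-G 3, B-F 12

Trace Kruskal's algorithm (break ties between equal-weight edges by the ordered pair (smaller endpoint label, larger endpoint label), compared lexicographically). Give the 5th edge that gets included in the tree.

Kruskal: consider edges lightest-first.
D-G (3): add. Components now {A} {B} {C} {D,G} {E} {F}
D-E (4): add. Components now {A} {B} {C} {D,E,G} {F}
E-F (11): add. Components now {A} {B} {C} {D,E,F,G}
B-F (12): add. Components now {A} {B,D,E,F,G} {C}
A-F (16): add. Components now {A,B,D,E,F,G} {C}
D-F (16): skip — D and F already connected.
A-G (17): skip — A and G already connected.
A-E (19): skip — A and E already connected.
B-G (19): skip — B and G already connected.
C-D (19): add. Components now {A,B,C,D,E,F,G}
The 5th edge added is A-F.

A-F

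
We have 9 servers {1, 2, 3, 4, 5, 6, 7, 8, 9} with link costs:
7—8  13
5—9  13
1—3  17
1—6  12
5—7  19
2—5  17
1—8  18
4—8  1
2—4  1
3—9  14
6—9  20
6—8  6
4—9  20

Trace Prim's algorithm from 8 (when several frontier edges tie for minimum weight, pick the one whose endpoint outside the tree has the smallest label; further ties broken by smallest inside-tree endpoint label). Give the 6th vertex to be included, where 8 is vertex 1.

7

Prim's algorithm from 8:
Step 1: cheapest edge leaving the tree is 4—8 (1); add 4.
Step 2: cheapest edge leaving the tree is 2—4 (1); add 2.
Step 3: cheapest edge leaving the tree is 6—8 (6); add 6.
Step 4: cheapest edge leaving the tree is 1—6 (12); add 1.
Step 5: cheapest edge leaving the tree is 7—8 (13); add 7.
Step 6: cheapest edge leaving the tree is 1—3 (17); add 3.
Step 7: cheapest edge leaving the tree is 3—9 (14); add 9.
Step 8: cheapest edge leaving the tree is 5—9 (13); add 5.
Vertex order: 8, 4, 2, 6, 1, 7, 3, 9, 5. The 6th vertex is 7.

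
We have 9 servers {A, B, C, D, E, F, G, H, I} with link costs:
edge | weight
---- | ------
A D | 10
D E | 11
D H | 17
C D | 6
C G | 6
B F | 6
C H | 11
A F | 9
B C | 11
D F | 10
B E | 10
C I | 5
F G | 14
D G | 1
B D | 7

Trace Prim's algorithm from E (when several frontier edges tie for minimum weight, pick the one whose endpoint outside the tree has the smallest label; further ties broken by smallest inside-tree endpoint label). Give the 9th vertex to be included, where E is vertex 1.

Prim's algorithm from E:
Step 1: cheapest edge leaving the tree is B E (10); add B.
Step 2: cheapest edge leaving the tree is B F (6); add F.
Step 3: cheapest edge leaving the tree is B D (7); add D.
Step 4: cheapest edge leaving the tree is D G (1); add G.
Step 5: cheapest edge leaving the tree is C D (6); add C.
Step 6: cheapest edge leaving the tree is C I (5); add I.
Step 7: cheapest edge leaving the tree is A F (9); add A.
Step 8: cheapest edge leaving the tree is C H (11); add H.
Vertex order: E, B, F, D, G, C, I, A, H. The 9th vertex is H.

H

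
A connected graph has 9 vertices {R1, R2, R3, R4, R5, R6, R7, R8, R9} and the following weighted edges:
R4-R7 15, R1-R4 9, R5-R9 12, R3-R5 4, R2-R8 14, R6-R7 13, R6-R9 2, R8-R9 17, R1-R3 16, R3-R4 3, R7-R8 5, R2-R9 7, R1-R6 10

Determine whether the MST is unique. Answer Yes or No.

Kruskal: consider edges lightest-first.
R6-R9 (2): add — endpoints in different components.
R3-R4 (3): add — endpoints in different components.
R3-R5 (4): add — endpoints in different components.
R7-R8 (5): add — endpoints in different components.
R2-R9 (7): add — endpoints in different components.
R1-R4 (9): add — endpoints in different components.
R1-R6 (10): add — endpoints in different components.
R5-R9 (12): skip — R5 and R9 already connected.
R6-R7 (13): add — endpoints in different components.
Every non-tree edge has weight strictly greater than the heaviest edge on the tree path between its endpoints, so the MST is unique.

Yes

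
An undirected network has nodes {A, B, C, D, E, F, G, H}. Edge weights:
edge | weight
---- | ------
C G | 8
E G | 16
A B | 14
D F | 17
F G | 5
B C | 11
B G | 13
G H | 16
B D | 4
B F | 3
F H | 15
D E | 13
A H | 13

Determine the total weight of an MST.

Grow the tree from D using Prim:
Step 1: frontier [B D 4, D E 13, D F 17] → take B D (4); add B.
Step 2: frontier [B F 3, B C 11, B G 13, A B 14, D E 13, D F 17] → take B F (3); add F.
Step 3: frontier [B C 11, B G 13, A B 14, D E 13, F G 5, F H 15] → take F G (5); add G.
Step 4: frontier [B C 11, A B 14, D E 13, F H 15, C G 8, E G 16, G H 16] → take C G (8); add C.
Step 5: frontier [A B 14, D E 13, F H 15, E G 16, G H 16] → take D E (13); add E.
Step 6: frontier [A B 14, F H 15, G H 16] → take A B (14); add A.
Step 7: frontier [A H 13, F H 15, G H 16] → take A H (13); add H.
MST edges: B D, B F, F G, C G, D E, A B, A H; total weight 4+3+5+8+13+14+13 = 60.

60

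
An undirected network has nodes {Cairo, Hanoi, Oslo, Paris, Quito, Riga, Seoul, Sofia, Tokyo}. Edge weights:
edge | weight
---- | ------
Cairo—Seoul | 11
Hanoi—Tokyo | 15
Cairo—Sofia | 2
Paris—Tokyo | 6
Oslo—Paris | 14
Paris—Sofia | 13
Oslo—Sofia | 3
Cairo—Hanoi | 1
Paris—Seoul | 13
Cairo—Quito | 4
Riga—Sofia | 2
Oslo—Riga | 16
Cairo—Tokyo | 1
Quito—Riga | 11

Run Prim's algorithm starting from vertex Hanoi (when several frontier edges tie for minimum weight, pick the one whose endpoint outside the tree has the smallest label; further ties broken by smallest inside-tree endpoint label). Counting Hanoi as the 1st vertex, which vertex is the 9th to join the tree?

Prim, starting at Hanoi.
Step 1: frontier [Cairo—Hanoi 1, Hanoi—Tokyo 15] → take Cairo—Hanoi (1); add Cairo.
Step 2: frontier [Cairo—Tokyo 1, Cairo—Sofia 2, Cairo—Quito 4, Cairo—Seoul 11, Hanoi—Tokyo 15] → take Cairo—Tokyo (1); add Tokyo.
Step 3: frontier [Cairo—Sofia 2, Cairo—Quito 4, Cairo—Seoul 11, Paris—Tokyo 6] → take Cairo—Sofia (2); add Sofia.
Step 4: frontier [Cairo—Quito 4, Cairo—Seoul 11, Riga—Sofia 2, Oslo—Sofia 3, Paris—Sofia 13, Paris—Tokyo 6] → take Riga—Sofia (2); add Riga.
Step 5: frontier [Cairo—Quito 4, Cairo—Seoul 11, Quito—Riga 11, Oslo—Riga 16, Oslo—Sofia 3, Paris—Sofia 13, Paris—Tokyo 6] → take Oslo—Sofia (3); add Oslo.
Step 6: frontier [Cairo—Quito 4, Cairo—Seoul 11, Oslo—Paris 14, Quito—Riga 11, Paris—Sofia 13, Paris—Tokyo 6] → take Cairo—Quito (4); add Quito.
Step 7: frontier [Cairo—Seoul 11, Oslo—Paris 14, Paris—Sofia 13, Paris—Tokyo 6] → take Paris—Tokyo (6); add Paris.
Step 8: frontier [Cairo—Seoul 11, Paris—Seoul 13] → take Cairo—Seoul (11); add Seoul.
Vertex order: Hanoi, Cairo, Tokyo, Sofia, Riga, Oslo, Quito, Paris, Seoul. The 9th vertex is Seoul.

Seoul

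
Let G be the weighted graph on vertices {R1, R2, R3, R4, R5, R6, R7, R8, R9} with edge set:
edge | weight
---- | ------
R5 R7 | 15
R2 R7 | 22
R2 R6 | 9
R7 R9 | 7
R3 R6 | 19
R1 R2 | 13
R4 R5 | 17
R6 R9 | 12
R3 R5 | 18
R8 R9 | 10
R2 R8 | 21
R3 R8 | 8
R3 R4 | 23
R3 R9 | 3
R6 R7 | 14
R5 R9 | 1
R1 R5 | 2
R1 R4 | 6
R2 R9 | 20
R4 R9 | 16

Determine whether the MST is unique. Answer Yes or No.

Yes

Kruskal's algorithm — process edges by increasing weight (ties by edge label):
R5 R9 (1): add — endpoints in different components.
R1 R5 (2): add — endpoints in different components.
R3 R9 (3): add — endpoints in different components.
R1 R4 (6): add — endpoints in different components.
R7 R9 (7): add — endpoints in different components.
R3 R8 (8): add — endpoints in different components.
R2 R6 (9): add — endpoints in different components.
R8 R9 (10): skip — R9 and R8 already connected.
R6 R9 (12): add — endpoints in different components.
Every non-tree edge has weight strictly greater than the heaviest edge on the tree path between its endpoints, so the MST is unique.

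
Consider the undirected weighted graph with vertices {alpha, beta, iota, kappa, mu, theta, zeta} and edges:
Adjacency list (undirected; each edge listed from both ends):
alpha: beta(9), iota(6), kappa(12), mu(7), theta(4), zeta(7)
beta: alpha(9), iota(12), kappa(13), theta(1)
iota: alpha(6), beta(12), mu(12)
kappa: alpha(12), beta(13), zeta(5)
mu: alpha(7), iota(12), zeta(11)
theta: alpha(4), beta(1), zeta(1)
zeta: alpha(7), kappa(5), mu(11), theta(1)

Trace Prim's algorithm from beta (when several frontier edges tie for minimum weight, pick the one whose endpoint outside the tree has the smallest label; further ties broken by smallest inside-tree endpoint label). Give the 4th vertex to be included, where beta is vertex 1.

Prim, starting at beta.
Step 1: cheapest edge leaving the tree is beta-theta (1); add theta.
Step 2: cheapest edge leaving the tree is theta-zeta (1); add zeta.
Step 3: cheapest edge leaving the tree is alpha-theta (4); add alpha.
Step 4: cheapest edge leaving the tree is kappa-zeta (5); add kappa.
Step 5: cheapest edge leaving the tree is alpha-iota (6); add iota.
Step 6: cheapest edge leaving the tree is alpha-mu (7); add mu.
Vertex order: beta, theta, zeta, alpha, kappa, iota, mu. The 4th vertex is alpha.

alpha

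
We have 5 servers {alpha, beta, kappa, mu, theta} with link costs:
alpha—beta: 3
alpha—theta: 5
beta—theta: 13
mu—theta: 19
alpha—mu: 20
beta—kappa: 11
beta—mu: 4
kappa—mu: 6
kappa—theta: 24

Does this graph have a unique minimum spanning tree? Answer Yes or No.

Yes

Sort edges by weight, then run Kruskal:
alpha—beta (3): add — endpoints in different components.
beta—mu (4): add — endpoints in different components.
alpha—theta (5): add — endpoints in different components.
kappa—mu (6): add — endpoints in different components.
Every non-tree edge has weight strictly greater than the heaviest edge on the tree path between its endpoints, so the MST is unique.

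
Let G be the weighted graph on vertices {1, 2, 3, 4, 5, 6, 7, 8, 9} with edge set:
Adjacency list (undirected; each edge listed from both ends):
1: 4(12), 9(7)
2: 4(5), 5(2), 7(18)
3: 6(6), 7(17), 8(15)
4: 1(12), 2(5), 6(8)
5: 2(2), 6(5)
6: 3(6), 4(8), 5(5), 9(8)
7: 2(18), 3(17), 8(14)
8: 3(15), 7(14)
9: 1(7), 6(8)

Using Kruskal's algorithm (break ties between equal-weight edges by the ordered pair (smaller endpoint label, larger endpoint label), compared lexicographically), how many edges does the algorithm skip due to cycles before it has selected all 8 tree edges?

Kruskal: consider edges lightest-first.
2 5 (2): add — endpoints in different components.
2 4 (5): add — endpoints in different components.
5 6 (5): add — endpoints in different components.
3 6 (6): add — endpoints in different components.
1 9 (7): add — endpoints in different components.
4 6 (8): skip — 4 and 6 already connected.
6 9 (8): add — endpoints in different components.
1 4 (12): skip — 1 and 4 already connected.
7 8 (14): add — endpoints in different components.
3 8 (15): add — endpoints in different components.
Edges rejected before the tree was complete: 2.

2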